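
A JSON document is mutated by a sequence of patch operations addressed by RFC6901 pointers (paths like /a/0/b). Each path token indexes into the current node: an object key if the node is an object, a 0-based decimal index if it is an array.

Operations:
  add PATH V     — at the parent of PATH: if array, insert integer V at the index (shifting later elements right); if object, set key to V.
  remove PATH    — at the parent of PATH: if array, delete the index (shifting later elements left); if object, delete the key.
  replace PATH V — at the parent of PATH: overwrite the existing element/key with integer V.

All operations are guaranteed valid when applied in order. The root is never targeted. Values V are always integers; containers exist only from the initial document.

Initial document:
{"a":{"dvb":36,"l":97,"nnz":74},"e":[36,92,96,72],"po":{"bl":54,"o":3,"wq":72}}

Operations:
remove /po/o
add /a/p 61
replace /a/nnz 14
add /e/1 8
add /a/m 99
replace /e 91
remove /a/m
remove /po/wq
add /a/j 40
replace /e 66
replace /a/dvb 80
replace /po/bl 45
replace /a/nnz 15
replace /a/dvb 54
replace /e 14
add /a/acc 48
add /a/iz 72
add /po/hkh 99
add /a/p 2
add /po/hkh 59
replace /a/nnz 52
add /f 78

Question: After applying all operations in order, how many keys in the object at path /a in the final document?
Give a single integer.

After op 1 (remove /po/o): {"a":{"dvb":36,"l":97,"nnz":74},"e":[36,92,96,72],"po":{"bl":54,"wq":72}}
After op 2 (add /a/p 61): {"a":{"dvb":36,"l":97,"nnz":74,"p":61},"e":[36,92,96,72],"po":{"bl":54,"wq":72}}
After op 3 (replace /a/nnz 14): {"a":{"dvb":36,"l":97,"nnz":14,"p":61},"e":[36,92,96,72],"po":{"bl":54,"wq":72}}
After op 4 (add /e/1 8): {"a":{"dvb":36,"l":97,"nnz":14,"p":61},"e":[36,8,92,96,72],"po":{"bl":54,"wq":72}}
After op 5 (add /a/m 99): {"a":{"dvb":36,"l":97,"m":99,"nnz":14,"p":61},"e":[36,8,92,96,72],"po":{"bl":54,"wq":72}}
After op 6 (replace /e 91): {"a":{"dvb":36,"l":97,"m":99,"nnz":14,"p":61},"e":91,"po":{"bl":54,"wq":72}}
After op 7 (remove /a/m): {"a":{"dvb":36,"l":97,"nnz":14,"p":61},"e":91,"po":{"bl":54,"wq":72}}
After op 8 (remove /po/wq): {"a":{"dvb":36,"l":97,"nnz":14,"p":61},"e":91,"po":{"bl":54}}
After op 9 (add /a/j 40): {"a":{"dvb":36,"j":40,"l":97,"nnz":14,"p":61},"e":91,"po":{"bl":54}}
After op 10 (replace /e 66): {"a":{"dvb":36,"j":40,"l":97,"nnz":14,"p":61},"e":66,"po":{"bl":54}}
After op 11 (replace /a/dvb 80): {"a":{"dvb":80,"j":40,"l":97,"nnz":14,"p":61},"e":66,"po":{"bl":54}}
After op 12 (replace /po/bl 45): {"a":{"dvb":80,"j":40,"l":97,"nnz":14,"p":61},"e":66,"po":{"bl":45}}
After op 13 (replace /a/nnz 15): {"a":{"dvb":80,"j":40,"l":97,"nnz":15,"p":61},"e":66,"po":{"bl":45}}
After op 14 (replace /a/dvb 54): {"a":{"dvb":54,"j":40,"l":97,"nnz":15,"p":61},"e":66,"po":{"bl":45}}
After op 15 (replace /e 14): {"a":{"dvb":54,"j":40,"l":97,"nnz":15,"p":61},"e":14,"po":{"bl":45}}
After op 16 (add /a/acc 48): {"a":{"acc":48,"dvb":54,"j":40,"l":97,"nnz":15,"p":61},"e":14,"po":{"bl":45}}
After op 17 (add /a/iz 72): {"a":{"acc":48,"dvb":54,"iz":72,"j":40,"l":97,"nnz":15,"p":61},"e":14,"po":{"bl":45}}
After op 18 (add /po/hkh 99): {"a":{"acc":48,"dvb":54,"iz":72,"j":40,"l":97,"nnz":15,"p":61},"e":14,"po":{"bl":45,"hkh":99}}
After op 19 (add /a/p 2): {"a":{"acc":48,"dvb":54,"iz":72,"j":40,"l":97,"nnz":15,"p":2},"e":14,"po":{"bl":45,"hkh":99}}
After op 20 (add /po/hkh 59): {"a":{"acc":48,"dvb":54,"iz":72,"j":40,"l":97,"nnz":15,"p":2},"e":14,"po":{"bl":45,"hkh":59}}
After op 21 (replace /a/nnz 52): {"a":{"acc":48,"dvb":54,"iz":72,"j":40,"l":97,"nnz":52,"p":2},"e":14,"po":{"bl":45,"hkh":59}}
After op 22 (add /f 78): {"a":{"acc":48,"dvb":54,"iz":72,"j":40,"l":97,"nnz":52,"p":2},"e":14,"f":78,"po":{"bl":45,"hkh":59}}
Size at path /a: 7

Answer: 7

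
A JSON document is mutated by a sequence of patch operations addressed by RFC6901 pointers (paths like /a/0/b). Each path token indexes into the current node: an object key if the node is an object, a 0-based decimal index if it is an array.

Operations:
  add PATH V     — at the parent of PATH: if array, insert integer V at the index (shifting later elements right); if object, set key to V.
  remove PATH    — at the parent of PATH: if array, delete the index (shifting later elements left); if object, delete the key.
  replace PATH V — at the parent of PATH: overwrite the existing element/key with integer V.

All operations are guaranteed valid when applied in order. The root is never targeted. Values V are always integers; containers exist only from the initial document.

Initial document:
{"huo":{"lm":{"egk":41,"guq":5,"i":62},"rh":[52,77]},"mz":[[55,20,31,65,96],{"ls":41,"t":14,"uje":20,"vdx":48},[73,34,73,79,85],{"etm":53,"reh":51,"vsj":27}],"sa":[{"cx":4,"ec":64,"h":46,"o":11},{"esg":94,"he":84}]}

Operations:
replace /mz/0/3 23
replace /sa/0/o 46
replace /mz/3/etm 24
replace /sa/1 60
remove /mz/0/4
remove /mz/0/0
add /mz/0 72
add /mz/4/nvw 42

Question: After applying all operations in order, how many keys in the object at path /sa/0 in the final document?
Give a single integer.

After op 1 (replace /mz/0/3 23): {"huo":{"lm":{"egk":41,"guq":5,"i":62},"rh":[52,77]},"mz":[[55,20,31,23,96],{"ls":41,"t":14,"uje":20,"vdx":48},[73,34,73,79,85],{"etm":53,"reh":51,"vsj":27}],"sa":[{"cx":4,"ec":64,"h":46,"o":11},{"esg":94,"he":84}]}
After op 2 (replace /sa/0/o 46): {"huo":{"lm":{"egk":41,"guq":5,"i":62},"rh":[52,77]},"mz":[[55,20,31,23,96],{"ls":41,"t":14,"uje":20,"vdx":48},[73,34,73,79,85],{"etm":53,"reh":51,"vsj":27}],"sa":[{"cx":4,"ec":64,"h":46,"o":46},{"esg":94,"he":84}]}
After op 3 (replace /mz/3/etm 24): {"huo":{"lm":{"egk":41,"guq":5,"i":62},"rh":[52,77]},"mz":[[55,20,31,23,96],{"ls":41,"t":14,"uje":20,"vdx":48},[73,34,73,79,85],{"etm":24,"reh":51,"vsj":27}],"sa":[{"cx":4,"ec":64,"h":46,"o":46},{"esg":94,"he":84}]}
After op 4 (replace /sa/1 60): {"huo":{"lm":{"egk":41,"guq":5,"i":62},"rh":[52,77]},"mz":[[55,20,31,23,96],{"ls":41,"t":14,"uje":20,"vdx":48},[73,34,73,79,85],{"etm":24,"reh":51,"vsj":27}],"sa":[{"cx":4,"ec":64,"h":46,"o":46},60]}
After op 5 (remove /mz/0/4): {"huo":{"lm":{"egk":41,"guq":5,"i":62},"rh":[52,77]},"mz":[[55,20,31,23],{"ls":41,"t":14,"uje":20,"vdx":48},[73,34,73,79,85],{"etm":24,"reh":51,"vsj":27}],"sa":[{"cx":4,"ec":64,"h":46,"o":46},60]}
After op 6 (remove /mz/0/0): {"huo":{"lm":{"egk":41,"guq":5,"i":62},"rh":[52,77]},"mz":[[20,31,23],{"ls":41,"t":14,"uje":20,"vdx":48},[73,34,73,79,85],{"etm":24,"reh":51,"vsj":27}],"sa":[{"cx":4,"ec":64,"h":46,"o":46},60]}
After op 7 (add /mz/0 72): {"huo":{"lm":{"egk":41,"guq":5,"i":62},"rh":[52,77]},"mz":[72,[20,31,23],{"ls":41,"t":14,"uje":20,"vdx":48},[73,34,73,79,85],{"etm":24,"reh":51,"vsj":27}],"sa":[{"cx":4,"ec":64,"h":46,"o":46},60]}
After op 8 (add /mz/4/nvw 42): {"huo":{"lm":{"egk":41,"guq":5,"i":62},"rh":[52,77]},"mz":[72,[20,31,23],{"ls":41,"t":14,"uje":20,"vdx":48},[73,34,73,79,85],{"etm":24,"nvw":42,"reh":51,"vsj":27}],"sa":[{"cx":4,"ec":64,"h":46,"o":46},60]}
Size at path /sa/0: 4

Answer: 4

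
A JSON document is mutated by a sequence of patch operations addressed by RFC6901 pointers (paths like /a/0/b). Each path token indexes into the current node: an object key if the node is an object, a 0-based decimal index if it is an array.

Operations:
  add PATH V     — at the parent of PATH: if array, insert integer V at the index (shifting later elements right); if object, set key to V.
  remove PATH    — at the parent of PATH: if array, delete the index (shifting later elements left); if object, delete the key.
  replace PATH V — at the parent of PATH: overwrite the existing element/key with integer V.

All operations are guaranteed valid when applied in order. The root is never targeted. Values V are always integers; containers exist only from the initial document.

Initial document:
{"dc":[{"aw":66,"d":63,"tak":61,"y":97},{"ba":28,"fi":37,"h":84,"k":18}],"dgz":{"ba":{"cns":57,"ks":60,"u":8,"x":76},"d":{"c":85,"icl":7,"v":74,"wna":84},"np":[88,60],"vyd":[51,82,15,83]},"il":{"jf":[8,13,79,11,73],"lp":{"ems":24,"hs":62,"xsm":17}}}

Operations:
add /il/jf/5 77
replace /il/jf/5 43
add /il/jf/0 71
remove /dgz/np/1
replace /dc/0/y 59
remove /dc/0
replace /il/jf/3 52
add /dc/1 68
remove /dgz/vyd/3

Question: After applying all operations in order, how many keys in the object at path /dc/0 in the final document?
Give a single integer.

After op 1 (add /il/jf/5 77): {"dc":[{"aw":66,"d":63,"tak":61,"y":97},{"ba":28,"fi":37,"h":84,"k":18}],"dgz":{"ba":{"cns":57,"ks":60,"u":8,"x":76},"d":{"c":85,"icl":7,"v":74,"wna":84},"np":[88,60],"vyd":[51,82,15,83]},"il":{"jf":[8,13,79,11,73,77],"lp":{"ems":24,"hs":62,"xsm":17}}}
After op 2 (replace /il/jf/5 43): {"dc":[{"aw":66,"d":63,"tak":61,"y":97},{"ba":28,"fi":37,"h":84,"k":18}],"dgz":{"ba":{"cns":57,"ks":60,"u":8,"x":76},"d":{"c":85,"icl":7,"v":74,"wna":84},"np":[88,60],"vyd":[51,82,15,83]},"il":{"jf":[8,13,79,11,73,43],"lp":{"ems":24,"hs":62,"xsm":17}}}
After op 3 (add /il/jf/0 71): {"dc":[{"aw":66,"d":63,"tak":61,"y":97},{"ba":28,"fi":37,"h":84,"k":18}],"dgz":{"ba":{"cns":57,"ks":60,"u":8,"x":76},"d":{"c":85,"icl":7,"v":74,"wna":84},"np":[88,60],"vyd":[51,82,15,83]},"il":{"jf":[71,8,13,79,11,73,43],"lp":{"ems":24,"hs":62,"xsm":17}}}
After op 4 (remove /dgz/np/1): {"dc":[{"aw":66,"d":63,"tak":61,"y":97},{"ba":28,"fi":37,"h":84,"k":18}],"dgz":{"ba":{"cns":57,"ks":60,"u":8,"x":76},"d":{"c":85,"icl":7,"v":74,"wna":84},"np":[88],"vyd":[51,82,15,83]},"il":{"jf":[71,8,13,79,11,73,43],"lp":{"ems":24,"hs":62,"xsm":17}}}
After op 5 (replace /dc/0/y 59): {"dc":[{"aw":66,"d":63,"tak":61,"y":59},{"ba":28,"fi":37,"h":84,"k":18}],"dgz":{"ba":{"cns":57,"ks":60,"u":8,"x":76},"d":{"c":85,"icl":7,"v":74,"wna":84},"np":[88],"vyd":[51,82,15,83]},"il":{"jf":[71,8,13,79,11,73,43],"lp":{"ems":24,"hs":62,"xsm":17}}}
After op 6 (remove /dc/0): {"dc":[{"ba":28,"fi":37,"h":84,"k":18}],"dgz":{"ba":{"cns":57,"ks":60,"u":8,"x":76},"d":{"c":85,"icl":7,"v":74,"wna":84},"np":[88],"vyd":[51,82,15,83]},"il":{"jf":[71,8,13,79,11,73,43],"lp":{"ems":24,"hs":62,"xsm":17}}}
After op 7 (replace /il/jf/3 52): {"dc":[{"ba":28,"fi":37,"h":84,"k":18}],"dgz":{"ba":{"cns":57,"ks":60,"u":8,"x":76},"d":{"c":85,"icl":7,"v":74,"wna":84},"np":[88],"vyd":[51,82,15,83]},"il":{"jf":[71,8,13,52,11,73,43],"lp":{"ems":24,"hs":62,"xsm":17}}}
After op 8 (add /dc/1 68): {"dc":[{"ba":28,"fi":37,"h":84,"k":18},68],"dgz":{"ba":{"cns":57,"ks":60,"u":8,"x":76},"d":{"c":85,"icl":7,"v":74,"wna":84},"np":[88],"vyd":[51,82,15,83]},"il":{"jf":[71,8,13,52,11,73,43],"lp":{"ems":24,"hs":62,"xsm":17}}}
After op 9 (remove /dgz/vyd/3): {"dc":[{"ba":28,"fi":37,"h":84,"k":18},68],"dgz":{"ba":{"cns":57,"ks":60,"u":8,"x":76},"d":{"c":85,"icl":7,"v":74,"wna":84},"np":[88],"vyd":[51,82,15]},"il":{"jf":[71,8,13,52,11,73,43],"lp":{"ems":24,"hs":62,"xsm":17}}}
Size at path /dc/0: 4

Answer: 4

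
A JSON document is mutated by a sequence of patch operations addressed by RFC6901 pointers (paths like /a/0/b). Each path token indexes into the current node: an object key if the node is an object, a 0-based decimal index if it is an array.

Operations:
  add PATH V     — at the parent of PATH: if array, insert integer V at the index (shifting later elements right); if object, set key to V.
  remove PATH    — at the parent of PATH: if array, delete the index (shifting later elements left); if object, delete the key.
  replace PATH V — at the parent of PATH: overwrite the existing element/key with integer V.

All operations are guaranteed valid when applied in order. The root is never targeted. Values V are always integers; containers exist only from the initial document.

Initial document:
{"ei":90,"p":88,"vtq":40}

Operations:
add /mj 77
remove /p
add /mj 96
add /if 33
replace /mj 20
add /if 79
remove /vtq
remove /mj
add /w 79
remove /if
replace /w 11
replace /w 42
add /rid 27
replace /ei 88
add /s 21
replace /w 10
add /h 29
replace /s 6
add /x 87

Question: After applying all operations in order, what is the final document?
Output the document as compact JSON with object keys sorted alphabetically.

Answer: {"ei":88,"h":29,"rid":27,"s":6,"w":10,"x":87}

Derivation:
After op 1 (add /mj 77): {"ei":90,"mj":77,"p":88,"vtq":40}
After op 2 (remove /p): {"ei":90,"mj":77,"vtq":40}
After op 3 (add /mj 96): {"ei":90,"mj":96,"vtq":40}
After op 4 (add /if 33): {"ei":90,"if":33,"mj":96,"vtq":40}
After op 5 (replace /mj 20): {"ei":90,"if":33,"mj":20,"vtq":40}
After op 6 (add /if 79): {"ei":90,"if":79,"mj":20,"vtq":40}
After op 7 (remove /vtq): {"ei":90,"if":79,"mj":20}
After op 8 (remove /mj): {"ei":90,"if":79}
After op 9 (add /w 79): {"ei":90,"if":79,"w":79}
After op 10 (remove /if): {"ei":90,"w":79}
After op 11 (replace /w 11): {"ei":90,"w":11}
After op 12 (replace /w 42): {"ei":90,"w":42}
After op 13 (add /rid 27): {"ei":90,"rid":27,"w":42}
After op 14 (replace /ei 88): {"ei":88,"rid":27,"w":42}
After op 15 (add /s 21): {"ei":88,"rid":27,"s":21,"w":42}
After op 16 (replace /w 10): {"ei":88,"rid":27,"s":21,"w":10}
After op 17 (add /h 29): {"ei":88,"h":29,"rid":27,"s":21,"w":10}
After op 18 (replace /s 6): {"ei":88,"h":29,"rid":27,"s":6,"w":10}
After op 19 (add /x 87): {"ei":88,"h":29,"rid":27,"s":6,"w":10,"x":87}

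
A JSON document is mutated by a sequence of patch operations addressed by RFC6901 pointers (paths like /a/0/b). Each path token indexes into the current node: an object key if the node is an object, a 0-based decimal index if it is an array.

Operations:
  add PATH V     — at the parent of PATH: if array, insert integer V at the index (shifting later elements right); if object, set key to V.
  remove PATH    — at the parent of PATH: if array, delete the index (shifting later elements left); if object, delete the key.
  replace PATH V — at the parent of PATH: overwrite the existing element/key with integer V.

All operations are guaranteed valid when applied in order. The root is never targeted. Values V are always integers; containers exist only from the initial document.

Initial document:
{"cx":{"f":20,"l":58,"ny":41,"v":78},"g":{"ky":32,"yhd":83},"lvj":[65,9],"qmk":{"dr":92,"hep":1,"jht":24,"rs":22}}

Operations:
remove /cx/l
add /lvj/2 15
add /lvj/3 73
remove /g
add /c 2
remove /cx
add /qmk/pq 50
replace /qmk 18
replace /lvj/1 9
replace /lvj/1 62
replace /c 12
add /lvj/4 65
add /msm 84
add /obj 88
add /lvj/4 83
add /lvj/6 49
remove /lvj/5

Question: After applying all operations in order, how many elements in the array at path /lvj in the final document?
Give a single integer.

After op 1 (remove /cx/l): {"cx":{"f":20,"ny":41,"v":78},"g":{"ky":32,"yhd":83},"lvj":[65,9],"qmk":{"dr":92,"hep":1,"jht":24,"rs":22}}
After op 2 (add /lvj/2 15): {"cx":{"f":20,"ny":41,"v":78},"g":{"ky":32,"yhd":83},"lvj":[65,9,15],"qmk":{"dr":92,"hep":1,"jht":24,"rs":22}}
After op 3 (add /lvj/3 73): {"cx":{"f":20,"ny":41,"v":78},"g":{"ky":32,"yhd":83},"lvj":[65,9,15,73],"qmk":{"dr":92,"hep":1,"jht":24,"rs":22}}
After op 4 (remove /g): {"cx":{"f":20,"ny":41,"v":78},"lvj":[65,9,15,73],"qmk":{"dr":92,"hep":1,"jht":24,"rs":22}}
After op 5 (add /c 2): {"c":2,"cx":{"f":20,"ny":41,"v":78},"lvj":[65,9,15,73],"qmk":{"dr":92,"hep":1,"jht":24,"rs":22}}
After op 6 (remove /cx): {"c":2,"lvj":[65,9,15,73],"qmk":{"dr":92,"hep":1,"jht":24,"rs":22}}
After op 7 (add /qmk/pq 50): {"c":2,"lvj":[65,9,15,73],"qmk":{"dr":92,"hep":1,"jht":24,"pq":50,"rs":22}}
After op 8 (replace /qmk 18): {"c":2,"lvj":[65,9,15,73],"qmk":18}
After op 9 (replace /lvj/1 9): {"c":2,"lvj":[65,9,15,73],"qmk":18}
After op 10 (replace /lvj/1 62): {"c":2,"lvj":[65,62,15,73],"qmk":18}
After op 11 (replace /c 12): {"c":12,"lvj":[65,62,15,73],"qmk":18}
After op 12 (add /lvj/4 65): {"c":12,"lvj":[65,62,15,73,65],"qmk":18}
After op 13 (add /msm 84): {"c":12,"lvj":[65,62,15,73,65],"msm":84,"qmk":18}
After op 14 (add /obj 88): {"c":12,"lvj":[65,62,15,73,65],"msm":84,"obj":88,"qmk":18}
After op 15 (add /lvj/4 83): {"c":12,"lvj":[65,62,15,73,83,65],"msm":84,"obj":88,"qmk":18}
After op 16 (add /lvj/6 49): {"c":12,"lvj":[65,62,15,73,83,65,49],"msm":84,"obj":88,"qmk":18}
After op 17 (remove /lvj/5): {"c":12,"lvj":[65,62,15,73,83,49],"msm":84,"obj":88,"qmk":18}
Size at path /lvj: 6

Answer: 6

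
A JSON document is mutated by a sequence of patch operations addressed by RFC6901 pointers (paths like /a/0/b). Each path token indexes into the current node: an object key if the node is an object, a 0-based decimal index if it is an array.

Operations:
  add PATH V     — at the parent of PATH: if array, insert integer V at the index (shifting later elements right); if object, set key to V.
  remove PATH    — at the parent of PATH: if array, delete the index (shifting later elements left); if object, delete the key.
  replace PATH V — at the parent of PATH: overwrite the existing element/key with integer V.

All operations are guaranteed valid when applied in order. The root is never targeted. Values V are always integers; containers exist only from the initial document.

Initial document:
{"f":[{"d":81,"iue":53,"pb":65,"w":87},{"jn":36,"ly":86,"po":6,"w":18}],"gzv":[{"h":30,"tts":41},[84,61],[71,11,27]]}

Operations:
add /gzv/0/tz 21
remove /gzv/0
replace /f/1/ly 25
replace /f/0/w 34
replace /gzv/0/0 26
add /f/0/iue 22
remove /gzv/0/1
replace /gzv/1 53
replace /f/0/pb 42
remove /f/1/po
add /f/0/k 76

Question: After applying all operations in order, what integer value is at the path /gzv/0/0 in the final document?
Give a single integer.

After op 1 (add /gzv/0/tz 21): {"f":[{"d":81,"iue":53,"pb":65,"w":87},{"jn":36,"ly":86,"po":6,"w":18}],"gzv":[{"h":30,"tts":41,"tz":21},[84,61],[71,11,27]]}
After op 2 (remove /gzv/0): {"f":[{"d":81,"iue":53,"pb":65,"w":87},{"jn":36,"ly":86,"po":6,"w":18}],"gzv":[[84,61],[71,11,27]]}
After op 3 (replace /f/1/ly 25): {"f":[{"d":81,"iue":53,"pb":65,"w":87},{"jn":36,"ly":25,"po":6,"w":18}],"gzv":[[84,61],[71,11,27]]}
After op 4 (replace /f/0/w 34): {"f":[{"d":81,"iue":53,"pb":65,"w":34},{"jn":36,"ly":25,"po":6,"w":18}],"gzv":[[84,61],[71,11,27]]}
After op 5 (replace /gzv/0/0 26): {"f":[{"d":81,"iue":53,"pb":65,"w":34},{"jn":36,"ly":25,"po":6,"w":18}],"gzv":[[26,61],[71,11,27]]}
After op 6 (add /f/0/iue 22): {"f":[{"d":81,"iue":22,"pb":65,"w":34},{"jn":36,"ly":25,"po":6,"w":18}],"gzv":[[26,61],[71,11,27]]}
After op 7 (remove /gzv/0/1): {"f":[{"d":81,"iue":22,"pb":65,"w":34},{"jn":36,"ly":25,"po":6,"w":18}],"gzv":[[26],[71,11,27]]}
After op 8 (replace /gzv/1 53): {"f":[{"d":81,"iue":22,"pb":65,"w":34},{"jn":36,"ly":25,"po":6,"w":18}],"gzv":[[26],53]}
After op 9 (replace /f/0/pb 42): {"f":[{"d":81,"iue":22,"pb":42,"w":34},{"jn":36,"ly":25,"po":6,"w":18}],"gzv":[[26],53]}
After op 10 (remove /f/1/po): {"f":[{"d":81,"iue":22,"pb":42,"w":34},{"jn":36,"ly":25,"w":18}],"gzv":[[26],53]}
After op 11 (add /f/0/k 76): {"f":[{"d":81,"iue":22,"k":76,"pb":42,"w":34},{"jn":36,"ly":25,"w":18}],"gzv":[[26],53]}
Value at /gzv/0/0: 26

Answer: 26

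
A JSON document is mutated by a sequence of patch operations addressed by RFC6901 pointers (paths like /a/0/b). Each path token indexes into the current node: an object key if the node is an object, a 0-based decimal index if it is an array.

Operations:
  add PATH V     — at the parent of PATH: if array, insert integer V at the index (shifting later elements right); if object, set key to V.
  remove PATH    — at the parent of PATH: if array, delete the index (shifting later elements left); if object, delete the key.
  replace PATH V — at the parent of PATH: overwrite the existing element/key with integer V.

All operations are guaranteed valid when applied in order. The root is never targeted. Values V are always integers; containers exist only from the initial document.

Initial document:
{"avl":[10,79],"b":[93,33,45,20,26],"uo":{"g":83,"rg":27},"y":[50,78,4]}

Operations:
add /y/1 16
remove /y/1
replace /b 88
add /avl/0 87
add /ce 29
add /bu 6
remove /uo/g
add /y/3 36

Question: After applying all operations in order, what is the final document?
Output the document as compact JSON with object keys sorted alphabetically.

After op 1 (add /y/1 16): {"avl":[10,79],"b":[93,33,45,20,26],"uo":{"g":83,"rg":27},"y":[50,16,78,4]}
After op 2 (remove /y/1): {"avl":[10,79],"b":[93,33,45,20,26],"uo":{"g":83,"rg":27},"y":[50,78,4]}
After op 3 (replace /b 88): {"avl":[10,79],"b":88,"uo":{"g":83,"rg":27},"y":[50,78,4]}
After op 4 (add /avl/0 87): {"avl":[87,10,79],"b":88,"uo":{"g":83,"rg":27},"y":[50,78,4]}
After op 5 (add /ce 29): {"avl":[87,10,79],"b":88,"ce":29,"uo":{"g":83,"rg":27},"y":[50,78,4]}
After op 6 (add /bu 6): {"avl":[87,10,79],"b":88,"bu":6,"ce":29,"uo":{"g":83,"rg":27},"y":[50,78,4]}
After op 7 (remove /uo/g): {"avl":[87,10,79],"b":88,"bu":6,"ce":29,"uo":{"rg":27},"y":[50,78,4]}
After op 8 (add /y/3 36): {"avl":[87,10,79],"b":88,"bu":6,"ce":29,"uo":{"rg":27},"y":[50,78,4,36]}

Answer: {"avl":[87,10,79],"b":88,"bu":6,"ce":29,"uo":{"rg":27},"y":[50,78,4,36]}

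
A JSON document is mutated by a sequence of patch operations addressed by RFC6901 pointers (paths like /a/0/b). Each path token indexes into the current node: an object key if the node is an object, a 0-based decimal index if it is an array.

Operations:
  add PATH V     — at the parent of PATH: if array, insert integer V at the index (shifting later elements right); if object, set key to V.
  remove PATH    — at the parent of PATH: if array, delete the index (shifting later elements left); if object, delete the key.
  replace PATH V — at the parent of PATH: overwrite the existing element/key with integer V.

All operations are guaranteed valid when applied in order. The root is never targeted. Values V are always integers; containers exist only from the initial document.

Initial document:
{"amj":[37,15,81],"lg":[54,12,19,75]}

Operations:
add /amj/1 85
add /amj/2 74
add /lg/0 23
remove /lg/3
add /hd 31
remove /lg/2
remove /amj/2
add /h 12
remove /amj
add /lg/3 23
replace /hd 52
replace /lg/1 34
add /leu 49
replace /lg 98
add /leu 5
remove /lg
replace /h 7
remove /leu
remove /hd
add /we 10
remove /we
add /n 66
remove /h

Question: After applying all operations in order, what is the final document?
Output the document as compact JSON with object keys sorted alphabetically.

After op 1 (add /amj/1 85): {"amj":[37,85,15,81],"lg":[54,12,19,75]}
After op 2 (add /amj/2 74): {"amj":[37,85,74,15,81],"lg":[54,12,19,75]}
After op 3 (add /lg/0 23): {"amj":[37,85,74,15,81],"lg":[23,54,12,19,75]}
After op 4 (remove /lg/3): {"amj":[37,85,74,15,81],"lg":[23,54,12,75]}
After op 5 (add /hd 31): {"amj":[37,85,74,15,81],"hd":31,"lg":[23,54,12,75]}
After op 6 (remove /lg/2): {"amj":[37,85,74,15,81],"hd":31,"lg":[23,54,75]}
After op 7 (remove /amj/2): {"amj":[37,85,15,81],"hd":31,"lg":[23,54,75]}
After op 8 (add /h 12): {"amj":[37,85,15,81],"h":12,"hd":31,"lg":[23,54,75]}
After op 9 (remove /amj): {"h":12,"hd":31,"lg":[23,54,75]}
After op 10 (add /lg/3 23): {"h":12,"hd":31,"lg":[23,54,75,23]}
After op 11 (replace /hd 52): {"h":12,"hd":52,"lg":[23,54,75,23]}
After op 12 (replace /lg/1 34): {"h":12,"hd":52,"lg":[23,34,75,23]}
After op 13 (add /leu 49): {"h":12,"hd":52,"leu":49,"lg":[23,34,75,23]}
After op 14 (replace /lg 98): {"h":12,"hd":52,"leu":49,"lg":98}
After op 15 (add /leu 5): {"h":12,"hd":52,"leu":5,"lg":98}
After op 16 (remove /lg): {"h":12,"hd":52,"leu":5}
After op 17 (replace /h 7): {"h":7,"hd":52,"leu":5}
After op 18 (remove /leu): {"h":7,"hd":52}
After op 19 (remove /hd): {"h":7}
After op 20 (add /we 10): {"h":7,"we":10}
After op 21 (remove /we): {"h":7}
After op 22 (add /n 66): {"h":7,"n":66}
After op 23 (remove /h): {"n":66}

Answer: {"n":66}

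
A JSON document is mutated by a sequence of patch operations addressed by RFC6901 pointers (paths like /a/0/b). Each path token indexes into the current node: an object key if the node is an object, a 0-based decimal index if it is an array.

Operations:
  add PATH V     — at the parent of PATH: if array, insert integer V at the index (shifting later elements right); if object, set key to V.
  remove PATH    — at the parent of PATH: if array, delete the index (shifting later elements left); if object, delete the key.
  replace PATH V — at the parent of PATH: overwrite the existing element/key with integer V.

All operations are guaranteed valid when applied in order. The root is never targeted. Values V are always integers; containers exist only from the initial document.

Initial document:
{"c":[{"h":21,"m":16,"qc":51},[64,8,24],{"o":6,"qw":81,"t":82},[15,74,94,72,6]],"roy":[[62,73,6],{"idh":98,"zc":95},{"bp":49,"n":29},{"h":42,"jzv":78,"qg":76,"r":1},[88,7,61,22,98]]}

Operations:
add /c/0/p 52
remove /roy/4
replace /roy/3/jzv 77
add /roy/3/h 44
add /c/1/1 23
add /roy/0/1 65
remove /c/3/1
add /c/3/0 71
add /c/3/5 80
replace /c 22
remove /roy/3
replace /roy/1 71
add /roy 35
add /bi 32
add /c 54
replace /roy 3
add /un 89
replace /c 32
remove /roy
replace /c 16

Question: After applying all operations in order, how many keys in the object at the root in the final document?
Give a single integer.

After op 1 (add /c/0/p 52): {"c":[{"h":21,"m":16,"p":52,"qc":51},[64,8,24],{"o":6,"qw":81,"t":82},[15,74,94,72,6]],"roy":[[62,73,6],{"idh":98,"zc":95},{"bp":49,"n":29},{"h":42,"jzv":78,"qg":76,"r":1},[88,7,61,22,98]]}
After op 2 (remove /roy/4): {"c":[{"h":21,"m":16,"p":52,"qc":51},[64,8,24],{"o":6,"qw":81,"t":82},[15,74,94,72,6]],"roy":[[62,73,6],{"idh":98,"zc":95},{"bp":49,"n":29},{"h":42,"jzv":78,"qg":76,"r":1}]}
After op 3 (replace /roy/3/jzv 77): {"c":[{"h":21,"m":16,"p":52,"qc":51},[64,8,24],{"o":6,"qw":81,"t":82},[15,74,94,72,6]],"roy":[[62,73,6],{"idh":98,"zc":95},{"bp":49,"n":29},{"h":42,"jzv":77,"qg":76,"r":1}]}
After op 4 (add /roy/3/h 44): {"c":[{"h":21,"m":16,"p":52,"qc":51},[64,8,24],{"o":6,"qw":81,"t":82},[15,74,94,72,6]],"roy":[[62,73,6],{"idh":98,"zc":95},{"bp":49,"n":29},{"h":44,"jzv":77,"qg":76,"r":1}]}
After op 5 (add /c/1/1 23): {"c":[{"h":21,"m":16,"p":52,"qc":51},[64,23,8,24],{"o":6,"qw":81,"t":82},[15,74,94,72,6]],"roy":[[62,73,6],{"idh":98,"zc":95},{"bp":49,"n":29},{"h":44,"jzv":77,"qg":76,"r":1}]}
After op 6 (add /roy/0/1 65): {"c":[{"h":21,"m":16,"p":52,"qc":51},[64,23,8,24],{"o":6,"qw":81,"t":82},[15,74,94,72,6]],"roy":[[62,65,73,6],{"idh":98,"zc":95},{"bp":49,"n":29},{"h":44,"jzv":77,"qg":76,"r":1}]}
After op 7 (remove /c/3/1): {"c":[{"h":21,"m":16,"p":52,"qc":51},[64,23,8,24],{"o":6,"qw":81,"t":82},[15,94,72,6]],"roy":[[62,65,73,6],{"idh":98,"zc":95},{"bp":49,"n":29},{"h":44,"jzv":77,"qg":76,"r":1}]}
After op 8 (add /c/3/0 71): {"c":[{"h":21,"m":16,"p":52,"qc":51},[64,23,8,24],{"o":6,"qw":81,"t":82},[71,15,94,72,6]],"roy":[[62,65,73,6],{"idh":98,"zc":95},{"bp":49,"n":29},{"h":44,"jzv":77,"qg":76,"r":1}]}
After op 9 (add /c/3/5 80): {"c":[{"h":21,"m":16,"p":52,"qc":51},[64,23,8,24],{"o":6,"qw":81,"t":82},[71,15,94,72,6,80]],"roy":[[62,65,73,6],{"idh":98,"zc":95},{"bp":49,"n":29},{"h":44,"jzv":77,"qg":76,"r":1}]}
After op 10 (replace /c 22): {"c":22,"roy":[[62,65,73,6],{"idh":98,"zc":95},{"bp":49,"n":29},{"h":44,"jzv":77,"qg":76,"r":1}]}
After op 11 (remove /roy/3): {"c":22,"roy":[[62,65,73,6],{"idh":98,"zc":95},{"bp":49,"n":29}]}
After op 12 (replace /roy/1 71): {"c":22,"roy":[[62,65,73,6],71,{"bp":49,"n":29}]}
After op 13 (add /roy 35): {"c":22,"roy":35}
After op 14 (add /bi 32): {"bi":32,"c":22,"roy":35}
After op 15 (add /c 54): {"bi":32,"c":54,"roy":35}
After op 16 (replace /roy 3): {"bi":32,"c":54,"roy":3}
After op 17 (add /un 89): {"bi":32,"c":54,"roy":3,"un":89}
After op 18 (replace /c 32): {"bi":32,"c":32,"roy":3,"un":89}
After op 19 (remove /roy): {"bi":32,"c":32,"un":89}
After op 20 (replace /c 16): {"bi":32,"c":16,"un":89}
Size at the root: 3

Answer: 3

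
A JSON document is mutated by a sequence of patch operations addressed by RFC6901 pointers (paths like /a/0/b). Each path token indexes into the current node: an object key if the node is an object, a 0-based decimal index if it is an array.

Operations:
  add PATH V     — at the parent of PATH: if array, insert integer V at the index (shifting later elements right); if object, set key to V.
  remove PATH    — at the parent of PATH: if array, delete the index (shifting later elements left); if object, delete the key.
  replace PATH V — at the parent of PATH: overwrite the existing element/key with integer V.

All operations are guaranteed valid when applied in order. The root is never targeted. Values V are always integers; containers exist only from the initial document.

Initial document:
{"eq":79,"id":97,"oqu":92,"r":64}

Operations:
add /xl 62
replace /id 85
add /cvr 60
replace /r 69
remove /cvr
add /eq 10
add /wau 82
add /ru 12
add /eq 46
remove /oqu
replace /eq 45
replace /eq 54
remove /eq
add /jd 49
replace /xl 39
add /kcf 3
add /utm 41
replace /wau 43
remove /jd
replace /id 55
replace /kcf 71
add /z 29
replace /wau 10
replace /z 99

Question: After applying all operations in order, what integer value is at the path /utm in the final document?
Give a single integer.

Answer: 41

Derivation:
After op 1 (add /xl 62): {"eq":79,"id":97,"oqu":92,"r":64,"xl":62}
After op 2 (replace /id 85): {"eq":79,"id":85,"oqu":92,"r":64,"xl":62}
After op 3 (add /cvr 60): {"cvr":60,"eq":79,"id":85,"oqu":92,"r":64,"xl":62}
After op 4 (replace /r 69): {"cvr":60,"eq":79,"id":85,"oqu":92,"r":69,"xl":62}
After op 5 (remove /cvr): {"eq":79,"id":85,"oqu":92,"r":69,"xl":62}
After op 6 (add /eq 10): {"eq":10,"id":85,"oqu":92,"r":69,"xl":62}
After op 7 (add /wau 82): {"eq":10,"id":85,"oqu":92,"r":69,"wau":82,"xl":62}
After op 8 (add /ru 12): {"eq":10,"id":85,"oqu":92,"r":69,"ru":12,"wau":82,"xl":62}
After op 9 (add /eq 46): {"eq":46,"id":85,"oqu":92,"r":69,"ru":12,"wau":82,"xl":62}
After op 10 (remove /oqu): {"eq":46,"id":85,"r":69,"ru":12,"wau":82,"xl":62}
After op 11 (replace /eq 45): {"eq":45,"id":85,"r":69,"ru":12,"wau":82,"xl":62}
After op 12 (replace /eq 54): {"eq":54,"id":85,"r":69,"ru":12,"wau":82,"xl":62}
After op 13 (remove /eq): {"id":85,"r":69,"ru":12,"wau":82,"xl":62}
After op 14 (add /jd 49): {"id":85,"jd":49,"r":69,"ru":12,"wau":82,"xl":62}
After op 15 (replace /xl 39): {"id":85,"jd":49,"r":69,"ru":12,"wau":82,"xl":39}
After op 16 (add /kcf 3): {"id":85,"jd":49,"kcf":3,"r":69,"ru":12,"wau":82,"xl":39}
After op 17 (add /utm 41): {"id":85,"jd":49,"kcf":3,"r":69,"ru":12,"utm":41,"wau":82,"xl":39}
After op 18 (replace /wau 43): {"id":85,"jd":49,"kcf":3,"r":69,"ru":12,"utm":41,"wau":43,"xl":39}
After op 19 (remove /jd): {"id":85,"kcf":3,"r":69,"ru":12,"utm":41,"wau":43,"xl":39}
After op 20 (replace /id 55): {"id":55,"kcf":3,"r":69,"ru":12,"utm":41,"wau":43,"xl":39}
After op 21 (replace /kcf 71): {"id":55,"kcf":71,"r":69,"ru":12,"utm":41,"wau":43,"xl":39}
After op 22 (add /z 29): {"id":55,"kcf":71,"r":69,"ru":12,"utm":41,"wau":43,"xl":39,"z":29}
After op 23 (replace /wau 10): {"id":55,"kcf":71,"r":69,"ru":12,"utm":41,"wau":10,"xl":39,"z":29}
After op 24 (replace /z 99): {"id":55,"kcf":71,"r":69,"ru":12,"utm":41,"wau":10,"xl":39,"z":99}
Value at /utm: 41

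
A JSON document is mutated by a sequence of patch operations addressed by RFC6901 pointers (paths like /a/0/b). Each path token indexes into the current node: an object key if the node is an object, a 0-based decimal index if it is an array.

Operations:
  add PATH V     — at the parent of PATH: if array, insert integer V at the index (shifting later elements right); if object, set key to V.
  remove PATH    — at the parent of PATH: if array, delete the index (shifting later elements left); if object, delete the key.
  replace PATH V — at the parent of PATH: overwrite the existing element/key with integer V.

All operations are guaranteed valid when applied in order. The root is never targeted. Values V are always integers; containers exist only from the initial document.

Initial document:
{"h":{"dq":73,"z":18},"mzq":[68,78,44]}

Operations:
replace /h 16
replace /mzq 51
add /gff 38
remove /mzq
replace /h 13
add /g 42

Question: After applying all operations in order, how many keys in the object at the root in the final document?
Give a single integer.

Answer: 3

Derivation:
After op 1 (replace /h 16): {"h":16,"mzq":[68,78,44]}
After op 2 (replace /mzq 51): {"h":16,"mzq":51}
After op 3 (add /gff 38): {"gff":38,"h":16,"mzq":51}
After op 4 (remove /mzq): {"gff":38,"h":16}
After op 5 (replace /h 13): {"gff":38,"h":13}
After op 6 (add /g 42): {"g":42,"gff":38,"h":13}
Size at the root: 3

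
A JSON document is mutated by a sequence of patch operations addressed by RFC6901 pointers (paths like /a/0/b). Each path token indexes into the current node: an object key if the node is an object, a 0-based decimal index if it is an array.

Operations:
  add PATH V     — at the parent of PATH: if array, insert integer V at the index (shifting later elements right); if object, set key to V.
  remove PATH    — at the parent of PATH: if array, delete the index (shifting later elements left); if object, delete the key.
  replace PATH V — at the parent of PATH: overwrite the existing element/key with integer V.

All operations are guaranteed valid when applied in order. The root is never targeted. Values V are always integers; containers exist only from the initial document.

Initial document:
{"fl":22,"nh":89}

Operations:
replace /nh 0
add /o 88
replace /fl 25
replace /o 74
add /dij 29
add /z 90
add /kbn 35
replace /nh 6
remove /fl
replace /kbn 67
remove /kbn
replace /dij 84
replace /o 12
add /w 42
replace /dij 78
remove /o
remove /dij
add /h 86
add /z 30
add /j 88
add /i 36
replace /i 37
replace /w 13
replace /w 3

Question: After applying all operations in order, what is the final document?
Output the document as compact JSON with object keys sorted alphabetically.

After op 1 (replace /nh 0): {"fl":22,"nh":0}
After op 2 (add /o 88): {"fl":22,"nh":0,"o":88}
After op 3 (replace /fl 25): {"fl":25,"nh":0,"o":88}
After op 4 (replace /o 74): {"fl":25,"nh":0,"o":74}
After op 5 (add /dij 29): {"dij":29,"fl":25,"nh":0,"o":74}
After op 6 (add /z 90): {"dij":29,"fl":25,"nh":0,"o":74,"z":90}
After op 7 (add /kbn 35): {"dij":29,"fl":25,"kbn":35,"nh":0,"o":74,"z":90}
After op 8 (replace /nh 6): {"dij":29,"fl":25,"kbn":35,"nh":6,"o":74,"z":90}
After op 9 (remove /fl): {"dij":29,"kbn":35,"nh":6,"o":74,"z":90}
After op 10 (replace /kbn 67): {"dij":29,"kbn":67,"nh":6,"o":74,"z":90}
After op 11 (remove /kbn): {"dij":29,"nh":6,"o":74,"z":90}
After op 12 (replace /dij 84): {"dij":84,"nh":6,"o":74,"z":90}
After op 13 (replace /o 12): {"dij":84,"nh":6,"o":12,"z":90}
After op 14 (add /w 42): {"dij":84,"nh":6,"o":12,"w":42,"z":90}
After op 15 (replace /dij 78): {"dij":78,"nh":6,"o":12,"w":42,"z":90}
After op 16 (remove /o): {"dij":78,"nh":6,"w":42,"z":90}
After op 17 (remove /dij): {"nh":6,"w":42,"z":90}
After op 18 (add /h 86): {"h":86,"nh":6,"w":42,"z":90}
After op 19 (add /z 30): {"h":86,"nh":6,"w":42,"z":30}
After op 20 (add /j 88): {"h":86,"j":88,"nh":6,"w":42,"z":30}
After op 21 (add /i 36): {"h":86,"i":36,"j":88,"nh":6,"w":42,"z":30}
After op 22 (replace /i 37): {"h":86,"i":37,"j":88,"nh":6,"w":42,"z":30}
After op 23 (replace /w 13): {"h":86,"i":37,"j":88,"nh":6,"w":13,"z":30}
After op 24 (replace /w 3): {"h":86,"i":37,"j":88,"nh":6,"w":3,"z":30}

Answer: {"h":86,"i":37,"j":88,"nh":6,"w":3,"z":30}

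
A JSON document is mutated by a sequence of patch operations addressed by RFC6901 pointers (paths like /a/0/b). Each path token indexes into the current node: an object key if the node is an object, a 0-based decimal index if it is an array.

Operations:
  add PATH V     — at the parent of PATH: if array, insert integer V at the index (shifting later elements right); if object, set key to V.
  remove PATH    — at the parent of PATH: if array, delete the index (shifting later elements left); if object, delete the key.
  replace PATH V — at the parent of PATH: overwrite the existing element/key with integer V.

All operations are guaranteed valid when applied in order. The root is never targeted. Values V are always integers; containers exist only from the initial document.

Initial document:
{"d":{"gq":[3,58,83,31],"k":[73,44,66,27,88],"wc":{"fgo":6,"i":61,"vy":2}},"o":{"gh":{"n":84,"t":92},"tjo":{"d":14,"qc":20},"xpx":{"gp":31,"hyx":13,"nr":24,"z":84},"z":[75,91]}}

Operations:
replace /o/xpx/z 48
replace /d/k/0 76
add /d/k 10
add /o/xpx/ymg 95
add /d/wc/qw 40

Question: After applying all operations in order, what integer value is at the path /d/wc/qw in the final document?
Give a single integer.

After op 1 (replace /o/xpx/z 48): {"d":{"gq":[3,58,83,31],"k":[73,44,66,27,88],"wc":{"fgo":6,"i":61,"vy":2}},"o":{"gh":{"n":84,"t":92},"tjo":{"d":14,"qc":20},"xpx":{"gp":31,"hyx":13,"nr":24,"z":48},"z":[75,91]}}
After op 2 (replace /d/k/0 76): {"d":{"gq":[3,58,83,31],"k":[76,44,66,27,88],"wc":{"fgo":6,"i":61,"vy":2}},"o":{"gh":{"n":84,"t":92},"tjo":{"d":14,"qc":20},"xpx":{"gp":31,"hyx":13,"nr":24,"z":48},"z":[75,91]}}
After op 3 (add /d/k 10): {"d":{"gq":[3,58,83,31],"k":10,"wc":{"fgo":6,"i":61,"vy":2}},"o":{"gh":{"n":84,"t":92},"tjo":{"d":14,"qc":20},"xpx":{"gp":31,"hyx":13,"nr":24,"z":48},"z":[75,91]}}
After op 4 (add /o/xpx/ymg 95): {"d":{"gq":[3,58,83,31],"k":10,"wc":{"fgo":6,"i":61,"vy":2}},"o":{"gh":{"n":84,"t":92},"tjo":{"d":14,"qc":20},"xpx":{"gp":31,"hyx":13,"nr":24,"ymg":95,"z":48},"z":[75,91]}}
After op 5 (add /d/wc/qw 40): {"d":{"gq":[3,58,83,31],"k":10,"wc":{"fgo":6,"i":61,"qw":40,"vy":2}},"o":{"gh":{"n":84,"t":92},"tjo":{"d":14,"qc":20},"xpx":{"gp":31,"hyx":13,"nr":24,"ymg":95,"z":48},"z":[75,91]}}
Value at /d/wc/qw: 40

Answer: 40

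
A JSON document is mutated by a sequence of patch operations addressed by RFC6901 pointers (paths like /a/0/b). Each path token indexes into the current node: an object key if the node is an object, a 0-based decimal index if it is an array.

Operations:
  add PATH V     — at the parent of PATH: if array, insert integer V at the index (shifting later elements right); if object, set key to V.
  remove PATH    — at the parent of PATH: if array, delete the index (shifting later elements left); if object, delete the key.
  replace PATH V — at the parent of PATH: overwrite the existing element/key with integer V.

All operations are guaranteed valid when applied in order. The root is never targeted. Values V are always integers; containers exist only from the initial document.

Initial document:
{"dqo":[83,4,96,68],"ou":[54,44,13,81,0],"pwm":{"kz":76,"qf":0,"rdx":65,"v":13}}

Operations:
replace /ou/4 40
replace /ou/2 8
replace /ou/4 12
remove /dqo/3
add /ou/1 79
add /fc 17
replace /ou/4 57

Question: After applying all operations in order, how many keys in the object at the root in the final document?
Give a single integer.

After op 1 (replace /ou/4 40): {"dqo":[83,4,96,68],"ou":[54,44,13,81,40],"pwm":{"kz":76,"qf":0,"rdx":65,"v":13}}
After op 2 (replace /ou/2 8): {"dqo":[83,4,96,68],"ou":[54,44,8,81,40],"pwm":{"kz":76,"qf":0,"rdx":65,"v":13}}
After op 3 (replace /ou/4 12): {"dqo":[83,4,96,68],"ou":[54,44,8,81,12],"pwm":{"kz":76,"qf":0,"rdx":65,"v":13}}
After op 4 (remove /dqo/3): {"dqo":[83,4,96],"ou":[54,44,8,81,12],"pwm":{"kz":76,"qf":0,"rdx":65,"v":13}}
After op 5 (add /ou/1 79): {"dqo":[83,4,96],"ou":[54,79,44,8,81,12],"pwm":{"kz":76,"qf":0,"rdx":65,"v":13}}
After op 6 (add /fc 17): {"dqo":[83,4,96],"fc":17,"ou":[54,79,44,8,81,12],"pwm":{"kz":76,"qf":0,"rdx":65,"v":13}}
After op 7 (replace /ou/4 57): {"dqo":[83,4,96],"fc":17,"ou":[54,79,44,8,57,12],"pwm":{"kz":76,"qf":0,"rdx":65,"v":13}}
Size at the root: 4

Answer: 4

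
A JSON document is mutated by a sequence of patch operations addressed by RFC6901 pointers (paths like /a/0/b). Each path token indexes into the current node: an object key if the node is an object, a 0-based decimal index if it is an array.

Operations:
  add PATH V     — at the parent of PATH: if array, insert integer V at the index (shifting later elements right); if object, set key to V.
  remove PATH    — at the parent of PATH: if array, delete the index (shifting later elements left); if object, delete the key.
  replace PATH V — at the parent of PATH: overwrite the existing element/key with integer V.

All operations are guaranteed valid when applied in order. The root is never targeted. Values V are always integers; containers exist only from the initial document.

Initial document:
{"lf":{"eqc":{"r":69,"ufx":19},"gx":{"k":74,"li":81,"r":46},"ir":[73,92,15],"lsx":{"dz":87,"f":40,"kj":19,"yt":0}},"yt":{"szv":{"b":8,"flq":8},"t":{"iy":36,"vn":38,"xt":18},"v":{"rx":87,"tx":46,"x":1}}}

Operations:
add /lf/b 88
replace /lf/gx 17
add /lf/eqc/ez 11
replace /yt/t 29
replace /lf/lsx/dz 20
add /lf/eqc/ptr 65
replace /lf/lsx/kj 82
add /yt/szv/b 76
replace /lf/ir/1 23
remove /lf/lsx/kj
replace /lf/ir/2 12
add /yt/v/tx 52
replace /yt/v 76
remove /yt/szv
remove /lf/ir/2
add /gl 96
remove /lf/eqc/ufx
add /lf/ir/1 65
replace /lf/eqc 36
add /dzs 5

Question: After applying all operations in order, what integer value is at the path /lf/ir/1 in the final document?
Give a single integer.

After op 1 (add /lf/b 88): {"lf":{"b":88,"eqc":{"r":69,"ufx":19},"gx":{"k":74,"li":81,"r":46},"ir":[73,92,15],"lsx":{"dz":87,"f":40,"kj":19,"yt":0}},"yt":{"szv":{"b":8,"flq":8},"t":{"iy":36,"vn":38,"xt":18},"v":{"rx":87,"tx":46,"x":1}}}
After op 2 (replace /lf/gx 17): {"lf":{"b":88,"eqc":{"r":69,"ufx":19},"gx":17,"ir":[73,92,15],"lsx":{"dz":87,"f":40,"kj":19,"yt":0}},"yt":{"szv":{"b":8,"flq":8},"t":{"iy":36,"vn":38,"xt":18},"v":{"rx":87,"tx":46,"x":1}}}
After op 3 (add /lf/eqc/ez 11): {"lf":{"b":88,"eqc":{"ez":11,"r":69,"ufx":19},"gx":17,"ir":[73,92,15],"lsx":{"dz":87,"f":40,"kj":19,"yt":0}},"yt":{"szv":{"b":8,"flq":8},"t":{"iy":36,"vn":38,"xt":18},"v":{"rx":87,"tx":46,"x":1}}}
After op 4 (replace /yt/t 29): {"lf":{"b":88,"eqc":{"ez":11,"r":69,"ufx":19},"gx":17,"ir":[73,92,15],"lsx":{"dz":87,"f":40,"kj":19,"yt":0}},"yt":{"szv":{"b":8,"flq":8},"t":29,"v":{"rx":87,"tx":46,"x":1}}}
After op 5 (replace /lf/lsx/dz 20): {"lf":{"b":88,"eqc":{"ez":11,"r":69,"ufx":19},"gx":17,"ir":[73,92,15],"lsx":{"dz":20,"f":40,"kj":19,"yt":0}},"yt":{"szv":{"b":8,"flq":8},"t":29,"v":{"rx":87,"tx":46,"x":1}}}
After op 6 (add /lf/eqc/ptr 65): {"lf":{"b":88,"eqc":{"ez":11,"ptr":65,"r":69,"ufx":19},"gx":17,"ir":[73,92,15],"lsx":{"dz":20,"f":40,"kj":19,"yt":0}},"yt":{"szv":{"b":8,"flq":8},"t":29,"v":{"rx":87,"tx":46,"x":1}}}
After op 7 (replace /lf/lsx/kj 82): {"lf":{"b":88,"eqc":{"ez":11,"ptr":65,"r":69,"ufx":19},"gx":17,"ir":[73,92,15],"lsx":{"dz":20,"f":40,"kj":82,"yt":0}},"yt":{"szv":{"b":8,"flq":8},"t":29,"v":{"rx":87,"tx":46,"x":1}}}
After op 8 (add /yt/szv/b 76): {"lf":{"b":88,"eqc":{"ez":11,"ptr":65,"r":69,"ufx":19},"gx":17,"ir":[73,92,15],"lsx":{"dz":20,"f":40,"kj":82,"yt":0}},"yt":{"szv":{"b":76,"flq":8},"t":29,"v":{"rx":87,"tx":46,"x":1}}}
After op 9 (replace /lf/ir/1 23): {"lf":{"b":88,"eqc":{"ez":11,"ptr":65,"r":69,"ufx":19},"gx":17,"ir":[73,23,15],"lsx":{"dz":20,"f":40,"kj":82,"yt":0}},"yt":{"szv":{"b":76,"flq":8},"t":29,"v":{"rx":87,"tx":46,"x":1}}}
After op 10 (remove /lf/lsx/kj): {"lf":{"b":88,"eqc":{"ez":11,"ptr":65,"r":69,"ufx":19},"gx":17,"ir":[73,23,15],"lsx":{"dz":20,"f":40,"yt":0}},"yt":{"szv":{"b":76,"flq":8},"t":29,"v":{"rx":87,"tx":46,"x":1}}}
After op 11 (replace /lf/ir/2 12): {"lf":{"b":88,"eqc":{"ez":11,"ptr":65,"r":69,"ufx":19},"gx":17,"ir":[73,23,12],"lsx":{"dz":20,"f":40,"yt":0}},"yt":{"szv":{"b":76,"flq":8},"t":29,"v":{"rx":87,"tx":46,"x":1}}}
After op 12 (add /yt/v/tx 52): {"lf":{"b":88,"eqc":{"ez":11,"ptr":65,"r":69,"ufx":19},"gx":17,"ir":[73,23,12],"lsx":{"dz":20,"f":40,"yt":0}},"yt":{"szv":{"b":76,"flq":8},"t":29,"v":{"rx":87,"tx":52,"x":1}}}
After op 13 (replace /yt/v 76): {"lf":{"b":88,"eqc":{"ez":11,"ptr":65,"r":69,"ufx":19},"gx":17,"ir":[73,23,12],"lsx":{"dz":20,"f":40,"yt":0}},"yt":{"szv":{"b":76,"flq":8},"t":29,"v":76}}
After op 14 (remove /yt/szv): {"lf":{"b":88,"eqc":{"ez":11,"ptr":65,"r":69,"ufx":19},"gx":17,"ir":[73,23,12],"lsx":{"dz":20,"f":40,"yt":0}},"yt":{"t":29,"v":76}}
After op 15 (remove /lf/ir/2): {"lf":{"b":88,"eqc":{"ez":11,"ptr":65,"r":69,"ufx":19},"gx":17,"ir":[73,23],"lsx":{"dz":20,"f":40,"yt":0}},"yt":{"t":29,"v":76}}
After op 16 (add /gl 96): {"gl":96,"lf":{"b":88,"eqc":{"ez":11,"ptr":65,"r":69,"ufx":19},"gx":17,"ir":[73,23],"lsx":{"dz":20,"f":40,"yt":0}},"yt":{"t":29,"v":76}}
After op 17 (remove /lf/eqc/ufx): {"gl":96,"lf":{"b":88,"eqc":{"ez":11,"ptr":65,"r":69},"gx":17,"ir":[73,23],"lsx":{"dz":20,"f":40,"yt":0}},"yt":{"t":29,"v":76}}
After op 18 (add /lf/ir/1 65): {"gl":96,"lf":{"b":88,"eqc":{"ez":11,"ptr":65,"r":69},"gx":17,"ir":[73,65,23],"lsx":{"dz":20,"f":40,"yt":0}},"yt":{"t":29,"v":76}}
After op 19 (replace /lf/eqc 36): {"gl":96,"lf":{"b":88,"eqc":36,"gx":17,"ir":[73,65,23],"lsx":{"dz":20,"f":40,"yt":0}},"yt":{"t":29,"v":76}}
After op 20 (add /dzs 5): {"dzs":5,"gl":96,"lf":{"b":88,"eqc":36,"gx":17,"ir":[73,65,23],"lsx":{"dz":20,"f":40,"yt":0}},"yt":{"t":29,"v":76}}
Value at /lf/ir/1: 65

Answer: 65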